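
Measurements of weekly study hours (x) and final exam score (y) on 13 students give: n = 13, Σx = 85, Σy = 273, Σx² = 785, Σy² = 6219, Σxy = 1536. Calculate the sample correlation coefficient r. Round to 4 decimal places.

-0.7460

Numerator: nΣxy − (Σx)(Σy) = 13·1536 − (85)(273) = -3237
Denominator: √[(nΣx²−(Σx)²)(nΣy²−(Σy)²)]
  nΣx²−(Σx)² = 13·785 − 7225 = 2980;  nΣy²−(Σy)² = 13·6219 − 74529 = 6318
  √(2980·6318) = √18827640 = 4339.0829
r = -3237 / 4339.0829 = -0.7460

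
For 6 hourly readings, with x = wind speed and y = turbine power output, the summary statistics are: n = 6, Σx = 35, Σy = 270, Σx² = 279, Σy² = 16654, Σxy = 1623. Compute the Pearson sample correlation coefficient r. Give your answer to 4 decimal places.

S_xy = nΣxy − ΣxΣy = 6·1623 − 35·270 = 9738 − 9450 = 288
S_xx = nΣx² − (Σx)² = 6·279 − 35² = 1674 − 1225 = 449
S_yy = nΣy² − (Σy)² = 6·16654 − 270² = 99924 − 72900 = 27024
r = S_xy / √(S_xx·S_yy) = 288 / √(449·27024) = 288 / √12133776 = 288 / 3483.3570 = 0.0827

0.0827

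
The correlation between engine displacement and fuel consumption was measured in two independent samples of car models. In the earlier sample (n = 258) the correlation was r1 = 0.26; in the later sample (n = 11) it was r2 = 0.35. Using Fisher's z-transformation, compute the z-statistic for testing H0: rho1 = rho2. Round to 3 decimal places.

-0.277

z1 = atanh(0.26) = 0.266108,  z2 = atanh(0.35) = 0.365444
SE = √(1/(n1−3) + 1/(n2−3)) = √(1/255 + 1/8) = √(0.0039216 + 0.1250000) = √0.1289216 = 0.359057
z = (z1 − z2)/SE = (0.266108 − 0.365444) / 0.359057 = -0.099336 / 0.359057 = -0.277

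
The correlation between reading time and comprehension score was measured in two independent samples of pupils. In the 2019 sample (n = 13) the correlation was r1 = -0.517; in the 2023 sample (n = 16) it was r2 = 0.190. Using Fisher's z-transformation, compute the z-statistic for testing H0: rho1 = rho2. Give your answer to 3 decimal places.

Fisher z-transforms: z1 = atanh(-0.517) = -0.572237, z2 = atanh(0.190) = 0.192337; difference d = -0.764574
Var(d) = 1/10 + 1/13 = 0.1000000 + 0.0769231 = 0.1769231
z = d/√Var(d) = -0.764574 / √0.1769231 = -0.764574 / 0.420622 = -1.818

-1.818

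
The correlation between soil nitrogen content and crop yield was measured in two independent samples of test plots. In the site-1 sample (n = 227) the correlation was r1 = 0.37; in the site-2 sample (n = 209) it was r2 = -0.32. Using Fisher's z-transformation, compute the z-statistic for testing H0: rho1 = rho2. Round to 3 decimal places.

7.459

Fisher z-transforms: z1 = atanh(0.37) = 0.388423, z2 = atanh(-0.32) = -0.331647; difference d = 0.720070
Var(d) = 1/224 + 1/206 = 0.0044643 + 0.0048544 = 0.0093187
z = d/√Var(d) = 0.720070 / √0.0093187 = 0.720070 / 0.096533 = 7.459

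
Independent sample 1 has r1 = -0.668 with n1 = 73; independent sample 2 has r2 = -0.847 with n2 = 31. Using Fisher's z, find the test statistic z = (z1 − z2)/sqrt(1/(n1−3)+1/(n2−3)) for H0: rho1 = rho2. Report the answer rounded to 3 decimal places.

1.960

z1 = atanh(-0.668) = -0.807123,  z2 = atanh(-0.847) = -1.245440
SE = √(1/(n1−3) + 1/(n2−3)) = √(1/70 + 1/28) = √(0.0142857 + 0.0357143) = √0.0500000 = 0.223607
z = (z1 − z2)/SE = (-0.807123 − (-1.245440)) / 0.223607 = 0.438317 / 0.223607 = 1.960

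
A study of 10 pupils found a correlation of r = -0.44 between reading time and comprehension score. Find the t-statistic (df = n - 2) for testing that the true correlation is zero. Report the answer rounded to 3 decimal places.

1 − r² = 1 − 0.1936 = 0.8064;  √(1−r²) = 0.897998
√(n−2) = √8 = 2.828427
t = r·√(n−2)/√(1−r²) = -0.44 · 2.828427 / 0.897998 = -1.386

-1.386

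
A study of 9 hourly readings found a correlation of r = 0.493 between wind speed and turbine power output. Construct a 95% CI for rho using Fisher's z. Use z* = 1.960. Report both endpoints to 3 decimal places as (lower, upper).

(-0.254, 0.872)

Fisher z: z_r = atanh(r) = ½·ln((1+0.493)/(1−0.493)) = 0.540016
SE(z) = 1/√(n−3) = 1/√6 = 0.408248
95% ⇒ z* = 1.960; margin = 1.960·0.408248 = 0.800166
CI on z-scale: (-0.260150, 1.340182)
Back-transform: tanh(-0.260150) = -0.254436, tanh(1.340182) = 0.871716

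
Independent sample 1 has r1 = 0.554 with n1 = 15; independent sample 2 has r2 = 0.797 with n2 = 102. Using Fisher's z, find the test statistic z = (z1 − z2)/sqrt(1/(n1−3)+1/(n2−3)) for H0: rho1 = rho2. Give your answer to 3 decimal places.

-1.525

Fisher z-transforms: z1 = atanh(0.554) = 0.624134, z2 = atanh(0.797) = 1.090334; difference d = -0.466200
Var(d) = 1/12 + 1/99 = 0.0833333 + 0.0101010 = 0.0934343
z = d/√Var(d) = -0.466200 / √0.0934343 = -0.466200 / 0.305670 = -1.525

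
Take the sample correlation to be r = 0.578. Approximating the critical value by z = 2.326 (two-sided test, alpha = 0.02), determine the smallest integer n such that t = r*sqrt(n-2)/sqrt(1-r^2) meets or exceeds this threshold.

r√(n−2)/√(1−r²) ≥ 2.326  ⇔  n−2 ≥ (2.326)²·(1−r²)/r²
(1−r²)/r² = (1−0.334084)/0.334084 = 1.9933
n ≥ 2 + 5.410276·1.9933 = 2 + 10.7843 = 12.7843
⌈12.7843⌉ = 13

13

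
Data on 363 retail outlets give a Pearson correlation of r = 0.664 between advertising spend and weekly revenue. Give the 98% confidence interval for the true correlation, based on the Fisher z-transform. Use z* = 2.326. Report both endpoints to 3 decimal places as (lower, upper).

Fisher z: z_r = atanh(r) = ½·ln((1+0.664)/(1−0.664)) = 0.799934
SE(z) = 1/√(n−3) = 1/√360 = 0.052705
98% ⇒ z* = 2.326; margin = 2.326·0.052705 = 0.122592
CI on z-scale: (0.677342, 0.922526)
Back-transform: tanh(0.677342) = 0.589789, tanh(0.922526) = 0.727090

(0.590, 0.727)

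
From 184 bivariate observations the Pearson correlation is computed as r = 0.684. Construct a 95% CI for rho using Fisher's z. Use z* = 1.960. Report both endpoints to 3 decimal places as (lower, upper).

Fisher z: z_r = atanh(r) = ½·ln((1+0.684)/(1−0.684)) = 0.836592
SE(z) = 1/√(n−3) = 1/√181 = 0.074329
95% ⇒ z* = 1.960; margin = 1.960·0.074329 = 0.145685
CI on z-scale: (0.690907, 0.982277)
Back-transform: tanh(0.690907) = 0.598564, tanh(0.982277) = 0.754050

(0.599, 0.754)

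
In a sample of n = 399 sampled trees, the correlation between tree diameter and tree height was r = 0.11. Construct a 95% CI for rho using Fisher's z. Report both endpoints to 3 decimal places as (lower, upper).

(0.012, 0.206)

Fisher z: z_r = atanh(r) = ½·ln((1+0.11)/(1−0.11)) = 0.110447
SE(z) = 1/√(n−3) = 1/√396 = 0.050252
95% ⇒ z* = 1.960; margin = 1.960·0.050252 = 0.098494
CI on z-scale: (0.011953, 0.208941)
Back-transform: tanh(0.011953) = 0.011952, tanh(0.208941) = 0.205953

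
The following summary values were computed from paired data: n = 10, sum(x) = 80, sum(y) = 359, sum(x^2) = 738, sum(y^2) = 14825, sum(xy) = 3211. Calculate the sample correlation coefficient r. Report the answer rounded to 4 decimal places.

0.7781

S_xy = nΣxy − ΣxΣy = 10·3211 − 80·359 = 32110 − 28720 = 3390
S_xx = nΣx² − (Σx)² = 10·738 − 80² = 7380 − 6400 = 980
S_yy = nΣy² − (Σy)² = 10·14825 − 359² = 148250 − 128881 = 19369
r = S_xy / √(S_xx·S_yy) = 3390 / √(980·19369) = 3390 / √18981620 = 3390 / 4356.7901 = 0.7781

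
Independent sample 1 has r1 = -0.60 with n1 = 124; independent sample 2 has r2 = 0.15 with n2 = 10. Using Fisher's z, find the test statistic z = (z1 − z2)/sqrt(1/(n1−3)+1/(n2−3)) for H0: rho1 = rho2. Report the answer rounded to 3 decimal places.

Fisher z-transforms: z1 = atanh(-0.60) = -0.693147, z2 = atanh(0.15) = 0.151140; difference d = -0.844287
Var(d) = 1/121 + 1/7 = 0.0082645 + 0.1428571 = 0.1511216
z = d/√Var(d) = -0.844287 / √0.1511216 = -0.844287 / 0.388744 = -2.172

-2.172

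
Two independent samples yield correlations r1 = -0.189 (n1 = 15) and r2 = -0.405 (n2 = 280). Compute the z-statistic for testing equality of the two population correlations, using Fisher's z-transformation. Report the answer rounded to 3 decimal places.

0.808

Fisher z-transforms: z1 = atanh(-0.189) = -0.191300, z2 = atanh(-0.405) = -0.429616; difference d = 0.238316
Var(d) = 1/12 + 1/277 = 0.0833333 + 0.0036101 = 0.0869434
z = d/√Var(d) = 0.238316 / √0.0869434 = 0.238316 / 0.294862 = 0.808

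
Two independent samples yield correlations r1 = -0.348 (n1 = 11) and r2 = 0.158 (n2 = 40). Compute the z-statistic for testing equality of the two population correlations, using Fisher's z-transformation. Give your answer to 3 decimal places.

-1.340

z1 = atanh(-0.348) = -0.363166,  z2 = atanh(0.158) = 0.159335
SE = √(1/(n1−3) + 1/(n2−3)) = √(1/8 + 1/37) = √(0.1250000 + 0.0270270) = √0.1520270 = 0.389906
z = (z1 − z2)/SE = (-0.363166 − 0.159335) / 0.389906 = -0.522501 / 0.389906 = -1.340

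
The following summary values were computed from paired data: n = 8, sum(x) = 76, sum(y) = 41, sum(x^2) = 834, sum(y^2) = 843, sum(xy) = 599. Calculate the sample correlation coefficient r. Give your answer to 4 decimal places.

Numerator: nΣxy − (Σx)(Σy) = 8·599 − (76)(41) = 1676
Denominator: √[(nΣx²−(Σx)²)(nΣy²−(Σy)²)]
  nΣx²−(Σx)² = 8·834 − 5776 = 896;  nΣy²−(Σy)² = 8·843 − 1681 = 5063
  √(896·5063) = √4536448 = 2129.8939
r = 1676 / 2129.8939 = 0.7869

0.7869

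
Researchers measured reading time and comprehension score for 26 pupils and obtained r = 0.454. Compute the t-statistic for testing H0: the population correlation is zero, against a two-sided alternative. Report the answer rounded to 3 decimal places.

2.496

t = r·√(n−2) / √(1−r²) with r = 0.454, n = 26
  = 0.454·√24 / √(1 − 0.206116)
  = 0.454·4.898979 / 0.891002
  = 2.224136 / 0.891002 = 2.496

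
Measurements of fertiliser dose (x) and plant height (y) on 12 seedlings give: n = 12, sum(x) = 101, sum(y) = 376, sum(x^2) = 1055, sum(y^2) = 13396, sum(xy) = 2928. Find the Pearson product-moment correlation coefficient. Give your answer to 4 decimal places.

-0.4114

S_xy = nΣxy − ΣxΣy = 12·2928 − 101·376 = 35136 − 37976 = -2840
S_xx = nΣx² − (Σx)² = 12·1055 − 101² = 12660 − 10201 = 2459
S_yy = nΣy² − (Σy)² = 12·13396 − 376² = 160752 − 141376 = 19376
r = S_xy / √(S_xx·S_yy) = -2840 / √(2459·19376) = -2840 / √47645584 = -2840 / 6902.5781 = -0.4114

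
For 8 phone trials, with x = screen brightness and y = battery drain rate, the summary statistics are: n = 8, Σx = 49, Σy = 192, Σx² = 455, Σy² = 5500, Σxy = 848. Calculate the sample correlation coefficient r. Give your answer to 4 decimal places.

Numerator: nΣxy − (Σx)(Σy) = 8·848 − (49)(192) = -2624
Denominator: √[(nΣx²−(Σx)²)(nΣy²−(Σy)²)]
  nΣx²−(Σx)² = 8·455 − 2401 = 1239;  nΣy²−(Σy)² = 8·5500 − 36864 = 7136
  √(1239·7136) = √8841504 = 2973.4667
r = -2624 / 2973.4667 = -0.8825

-0.8825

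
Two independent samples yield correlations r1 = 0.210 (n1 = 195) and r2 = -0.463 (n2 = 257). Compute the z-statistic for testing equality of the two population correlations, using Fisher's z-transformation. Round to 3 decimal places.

7.469

Fisher z-transforms: z1 = atanh(0.210) = 0.213171, z2 = atanh(-0.463) = -0.501123; difference d = 0.714294
Var(d) = 1/192 + 1/254 = 0.0052083 + 0.0039370 = 0.0091453
z = d/√Var(d) = 0.714294 / √0.0091453 = 0.714294 / 0.095631 = 7.469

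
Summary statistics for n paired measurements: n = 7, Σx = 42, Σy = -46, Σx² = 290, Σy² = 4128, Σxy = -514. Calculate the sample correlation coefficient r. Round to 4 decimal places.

-0.6242

Numerator: nΣxy − (Σx)(Σy) = 7·(-514) − (42)(-46) = -1666
Denominator: √[(nΣx²−(Σx)²)(nΣy²−(Σy)²)]
  nΣx²−(Σx)² = 7·290 − 1764 = 266;  nΣy²−(Σy)² = 7·4128 − 2116 = 26780
  √(266·26780) = √7123480 = 2668.9848
r = -1666 / 2668.9848 = -0.6242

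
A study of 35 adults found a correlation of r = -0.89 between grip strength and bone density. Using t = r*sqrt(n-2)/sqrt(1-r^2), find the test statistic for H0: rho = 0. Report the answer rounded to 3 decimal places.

-11.213

t = r·√(n−2) / √(1−r²) with r = -0.89, n = 35
  = -0.89·√33 / √(1 − 0.7921)
  = -0.89·5.744563 / 0.455961
  = -5.112661 / 0.455961 = -11.213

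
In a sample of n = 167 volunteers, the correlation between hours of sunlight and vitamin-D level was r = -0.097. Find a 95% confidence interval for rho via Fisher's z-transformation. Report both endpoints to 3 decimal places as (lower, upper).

(-0.245, 0.056)

Fisher z: z_r = atanh(r) = ½·ln((1+(-0.097))/(1−(-0.097))) = -0.097306
SE(z) = 1/√(n−3) = 1/√164 = 0.078087
95% ⇒ z* = 1.960; margin = 1.960·0.078087 = 0.153051
CI on z-scale: (-0.250357, 0.055745)
Back-transform: tanh(-0.250357) = -0.245254, tanh(0.055745) = 0.055687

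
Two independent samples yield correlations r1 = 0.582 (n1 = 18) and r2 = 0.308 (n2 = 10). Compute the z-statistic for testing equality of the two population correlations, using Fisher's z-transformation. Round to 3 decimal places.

Fisher z-transforms: z1 = atanh(0.582) = 0.665482, z2 = atanh(0.308) = 0.318334; difference d = 0.347148
Var(d) = 1/15 + 1/7 = 0.0666667 + 0.1428571 = 0.2095238
z = d/√Var(d) = 0.347148 / √0.2095238 = 0.347148 / 0.457738 = 0.758

0.758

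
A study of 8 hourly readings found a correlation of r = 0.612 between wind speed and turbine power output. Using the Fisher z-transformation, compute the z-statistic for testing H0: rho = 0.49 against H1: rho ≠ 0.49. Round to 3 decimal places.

0.394

Fisher z: atanh(0.612) = 0.712113, atanh(0.49) = 0.536060
z = (z_r − z_0)·√(n−3) = (0.712113 − 0.536060)·√5 = 0.176053 · 2.236068 = 0.394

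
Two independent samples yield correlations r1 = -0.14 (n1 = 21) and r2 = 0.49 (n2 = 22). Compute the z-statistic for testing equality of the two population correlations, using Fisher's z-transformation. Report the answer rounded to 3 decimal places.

-2.058

z1 = atanh(-0.14) = -0.140926,  z2 = atanh(0.49) = 0.536060
SE = √(1/(n1−3) + 1/(n2−3)) = √(1/18 + 1/19) = √(0.0555556 + 0.0526316) = √0.1081872 = 0.328918
z = (z1 − z2)/SE = (-0.140926 − 0.536060) / 0.328918 = -0.676986 / 0.328918 = -2.058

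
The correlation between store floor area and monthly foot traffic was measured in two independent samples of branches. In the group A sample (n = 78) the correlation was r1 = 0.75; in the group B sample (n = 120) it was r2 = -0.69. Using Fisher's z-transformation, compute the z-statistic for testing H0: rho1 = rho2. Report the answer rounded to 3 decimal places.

z1 = atanh(0.75) = 0.972955,  z2 = atanh(-0.69) = -0.847956
SE = √(1/(n1−3) + 1/(n2−3)) = √(1/75 + 1/117) = √(0.0133333 + 0.0085470) = √0.0218803 = 0.147920
z = (z1 − z2)/SE = (0.972955 − (-0.847956)) / 0.147920 = 1.820911 / 0.147920 = 12.310

12.310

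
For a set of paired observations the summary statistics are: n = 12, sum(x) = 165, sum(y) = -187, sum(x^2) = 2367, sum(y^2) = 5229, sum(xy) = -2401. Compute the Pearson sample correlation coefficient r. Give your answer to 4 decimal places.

Numerator: nΣxy − (Σx)(Σy) = 12·(-2401) − (165)(-187) = 2043
Denominator: √[(nΣx²−(Σx)²)(nΣy²−(Σy)²)]
  nΣx²−(Σx)² = 12·2367 − 27225 = 1179;  nΣy²−(Σy)² = 12·5229 − 34969 = 27779
  √(1179·27779) = √32751441 = 5722.8875
r = 2043 / 5722.8875 = 0.3570

0.3570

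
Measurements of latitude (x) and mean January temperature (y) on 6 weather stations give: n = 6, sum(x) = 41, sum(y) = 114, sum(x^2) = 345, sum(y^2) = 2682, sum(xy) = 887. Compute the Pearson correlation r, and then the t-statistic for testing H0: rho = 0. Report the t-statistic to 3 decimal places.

1.463

Numerator: nΣxy − (Σx)(Σy) = 6·887 − (41)(114) = 648
Denominator: √[(nΣx²−(Σx)²)(nΣy²−(Σy)²)]
  nΣx²−(Σx)² = 6·345 − 1681 = 389;  nΣy²−(Σy)² = 6·2682 − 12996 = 3096
  √(389·3096) = √1204344 = 1097.4261
r = 648 / 1097.4261 = 0.5905
t = r·√(n−2)/√(1−r²) = 0.5905·√4 / √(1−0.348690) = 1.181000 / 0.807038 = 1.463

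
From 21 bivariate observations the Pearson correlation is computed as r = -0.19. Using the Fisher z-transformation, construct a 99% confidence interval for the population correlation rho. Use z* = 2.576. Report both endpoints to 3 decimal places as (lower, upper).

(-0.664, 0.393)

z_r = atanh(-0.19) = -0.192337;  SE = 1/√(n−3) = 1/√18 = 0.235702
z-limits: -0.192337 ± 2.576·0.235702 = -0.192337 ± 0.607168 = [-0.799505, 0.414831]
ρ-limits: (tanh -0.799505, tanh 0.414831) = (-0.664, 0.393)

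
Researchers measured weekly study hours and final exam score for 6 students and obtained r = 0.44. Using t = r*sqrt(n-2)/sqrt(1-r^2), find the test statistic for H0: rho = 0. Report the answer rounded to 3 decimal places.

t = r·√(n−2) / √(1−r²) with r = 0.44, n = 6
  = 0.44·√4 / √(1 − 0.1936)
  = 0.44·2.000000 / 0.897998
  = 0.880000 / 0.897998 = 0.980

0.980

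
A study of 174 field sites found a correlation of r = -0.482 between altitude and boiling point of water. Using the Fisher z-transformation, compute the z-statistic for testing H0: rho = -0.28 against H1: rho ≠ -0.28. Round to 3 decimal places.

Fisher z: atanh(-0.482) = -0.525586, atanh(-0.28) = -0.287682
z = (z_r − z_0)·√(n−3) = (-0.525586 − (-0.287682))·√171 = -0.237904 · 13.076697 = -3.111

-3.111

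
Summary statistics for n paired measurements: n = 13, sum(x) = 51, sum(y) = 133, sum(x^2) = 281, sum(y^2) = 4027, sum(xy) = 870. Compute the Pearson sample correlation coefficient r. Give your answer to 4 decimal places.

0.7497

Numerator: nΣxy − (Σx)(Σy) = 13·870 − (51)(133) = 4527
Denominator: √[(nΣx²−(Σx)²)(nΣy²−(Σy)²)]
  nΣx²−(Σx)² = 13·281 − 2601 = 1052;  nΣy²−(Σy)² = 13·4027 − 17689 = 34662
  √(1052·34662) = √36464424 = 6038.5780
r = 4527 / 6038.5780 = 0.7497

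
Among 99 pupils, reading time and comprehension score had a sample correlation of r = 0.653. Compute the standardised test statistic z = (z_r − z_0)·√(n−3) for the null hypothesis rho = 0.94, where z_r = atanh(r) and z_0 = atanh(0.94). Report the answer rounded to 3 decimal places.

Fisher z: atanh(0.653) = 0.780511, atanh(0.94) = 1.738049
z = (z_r − z_0)·√(n−3) = (0.780511 − 1.738049)·√96 = -0.957538 · 9.797959 = -9.382

-9.382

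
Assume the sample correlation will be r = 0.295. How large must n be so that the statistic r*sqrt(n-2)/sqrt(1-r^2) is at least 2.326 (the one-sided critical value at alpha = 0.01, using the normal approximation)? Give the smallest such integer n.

Need r·√(n−2)/√(1−r²) ≥ 2.326
√(n−2) ≥ 2.326·√(1−0.087025) / 0.295 = 2.326·0.955497 / 0.295 = 7.5339
n−2 ≥ 56.7596  ⇒  n ≥ 58.7596
Smallest integer n = 59

59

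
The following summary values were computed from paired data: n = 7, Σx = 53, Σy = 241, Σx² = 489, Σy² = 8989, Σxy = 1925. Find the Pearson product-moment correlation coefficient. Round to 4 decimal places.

0.4071

S_xy = nΣxy − ΣxΣy = 7·1925 − 53·241 = 13475 − 12773 = 702
S_xx = nΣx² − (Σx)² = 7·489 − 53² = 3423 − 2809 = 614
S_yy = nΣy² − (Σy)² = 7·8989 − 241² = 62923 − 58081 = 4842
r = S_xy / √(S_xx·S_yy) = 702 / √(614·4842) = 702 / √2972988 = 702 / 1724.2355 = 0.4071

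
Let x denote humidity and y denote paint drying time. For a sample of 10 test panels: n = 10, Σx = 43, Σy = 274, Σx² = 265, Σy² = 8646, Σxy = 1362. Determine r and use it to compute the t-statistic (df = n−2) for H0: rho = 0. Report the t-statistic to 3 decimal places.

2.170

Numerator: nΣxy − (Σx)(Σy) = 10·1362 − (43)(274) = 1838
Denominator: √[(nΣx²−(Σx)²)(nΣy²−(Σy)²)]
  nΣx²−(Σx)² = 10·265 − 1849 = 801;  nΣy²−(Σy)² = 10·8646 − 75076 = 11384
  √(801·11384) = √9118584 = 3019.6993
r = 1838 / 3019.6993 = 0.6087
t = r·√(n−2)/√(1−r²) = 0.6087·√8 / √(1−0.370516) = 1.721664 / 0.793400 = 2.170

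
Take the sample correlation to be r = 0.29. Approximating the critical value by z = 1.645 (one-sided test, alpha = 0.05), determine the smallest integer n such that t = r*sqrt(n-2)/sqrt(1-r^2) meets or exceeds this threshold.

32

Need r·√(n−2)/√(1−r²) ≥ 1.645
√(n−2) ≥ 1.645·√(1−0.0841) / 0.29 = 1.645·0.957027 / 0.29 = 5.4287
n−2 ≥ 29.4708  ⇒  n ≥ 31.4708
Smallest integer n = 32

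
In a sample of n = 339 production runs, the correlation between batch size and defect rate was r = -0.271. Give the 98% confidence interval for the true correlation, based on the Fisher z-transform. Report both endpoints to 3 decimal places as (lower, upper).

(-0.384, -0.150)

Fisher z: z_r = atanh(r) = ½·ln((1+(-0.271))/(1−(-0.271))) = -0.277943
SE(z) = 1/√(n−3) = 1/√336 = 0.054554
98% ⇒ z* = 2.326; margin = 2.326·0.054554 = 0.126893
CI on z-scale: (-0.404836, -0.151050)
Back-transform: tanh(-0.404836) = -0.384079, tanh(-0.151050) = -0.149912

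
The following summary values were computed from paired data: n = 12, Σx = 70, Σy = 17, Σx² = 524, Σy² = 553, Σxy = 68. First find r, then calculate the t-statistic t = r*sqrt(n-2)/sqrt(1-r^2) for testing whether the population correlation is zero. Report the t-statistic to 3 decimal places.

Numerator: nΣxy − (Σx)(Σy) = 12·68 − (70)(17) = -374
Denominator: √[(nΣx²−(Σx)²)(nΣy²−(Σy)²)]
  nΣx²−(Σx)² = 12·524 − 4900 = 1388;  nΣy²−(Σy)² = 12·553 − 289 = 6347
  √(1388·6347) = √8809636 = 2968.1031
r = -374 / 2968.1031 = -0.1260
t = r·√(n−2)/√(1−r²) = -0.1260·√10 / √(1−0.015876) = -0.398447 / 0.992030 = -0.402

-0.402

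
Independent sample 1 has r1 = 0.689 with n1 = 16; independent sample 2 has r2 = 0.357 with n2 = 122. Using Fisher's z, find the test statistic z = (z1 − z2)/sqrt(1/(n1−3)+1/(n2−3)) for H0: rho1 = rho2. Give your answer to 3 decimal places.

z1 = atanh(0.689) = 0.846050,  z2 = atanh(0.357) = 0.373443
SE = √(1/(n1−3) + 1/(n2−3)) = √(1/13 + 1/119) = √(0.0769231 + 0.0084034) = √0.0853265 = 0.292107
z = (z1 − z2)/SE = (0.846050 − 0.373443) / 0.292107 = 0.472607 / 0.292107 = 1.618

1.618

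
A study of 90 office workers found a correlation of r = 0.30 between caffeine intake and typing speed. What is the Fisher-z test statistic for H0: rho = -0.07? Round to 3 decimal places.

Fisher z: atanh(0.30) = 0.309520, atanh(-0.07) = -0.070115
z = (z_r − z_0)·√(n−3) = (0.309520 − (-0.070115))·√87 = 0.379635 · 9.327379 = 3.541

3.541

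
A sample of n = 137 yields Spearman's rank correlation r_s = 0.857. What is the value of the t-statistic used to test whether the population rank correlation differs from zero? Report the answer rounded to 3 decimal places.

19.323

1 − r_s² = 1 − 0.734449 = 0.265551;  √(1−r_s²) = 0.515316
√(n−2) = √135 = 11.618950
t = r_s·√(n−2)/√(1−r_s²) = 0.857 · 11.618950 / 0.515316 = 19.323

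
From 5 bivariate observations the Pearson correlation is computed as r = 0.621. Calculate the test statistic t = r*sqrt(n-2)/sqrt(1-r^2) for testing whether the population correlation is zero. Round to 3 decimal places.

1.372

1 − r² = 1 − 0.385641 = 0.614359;  √(1−r²) = 0.783811
√(n−2) = √3 = 1.732051
t = r·√(n−2)/√(1−r²) = 0.621 · 1.732051 / 0.783811 = 1.372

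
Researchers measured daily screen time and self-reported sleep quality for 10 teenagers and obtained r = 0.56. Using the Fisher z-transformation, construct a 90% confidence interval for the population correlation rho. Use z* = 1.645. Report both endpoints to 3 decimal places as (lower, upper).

Fisher z: z_r = atanh(r) = ½·ln((1+0.56)/(1−0.56)) = 0.632833
SE(z) = 1/√(n−3) = 1/√7 = 0.377964
90% ⇒ z* = 1.645; margin = 1.645·0.377964 = 0.621751
CI on z-scale: (0.011082, 1.254584)
Back-transform: tanh(0.011082) = 0.011082, tanh(1.254584) = 0.849564

(0.011, 0.850)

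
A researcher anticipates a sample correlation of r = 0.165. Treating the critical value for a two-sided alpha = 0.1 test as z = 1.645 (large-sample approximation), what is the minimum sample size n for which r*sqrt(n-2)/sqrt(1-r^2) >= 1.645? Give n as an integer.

99

Need r·√(n−2)/√(1−r²) ≥ 1.645
√(n−2) ≥ 1.645·√(1−0.027225) / 0.165 = 1.645·0.986294 / 0.165 = 9.8331
n−2 ≥ 96.6899  ⇒  n ≥ 98.6899
Smallest integer n = 99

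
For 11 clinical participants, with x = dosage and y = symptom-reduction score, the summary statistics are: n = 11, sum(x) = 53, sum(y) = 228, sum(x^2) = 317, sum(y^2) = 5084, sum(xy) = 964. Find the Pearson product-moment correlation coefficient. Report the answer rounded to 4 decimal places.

S_xy = nΣxy − ΣxΣy = 11·964 − 53·228 = 10604 − 12084 = -1480
S_xx = nΣx² − (Σx)² = 11·317 − 53² = 3487 − 2809 = 678
S_yy = nΣy² − (Σy)² = 11·5084 − 228² = 55924 − 51984 = 3940
r = S_xy / √(S_xx·S_yy) = -1480 / √(678·3940) = -1480 / √2671320 = -1480 / 1634.4173 = -0.9055

-0.9055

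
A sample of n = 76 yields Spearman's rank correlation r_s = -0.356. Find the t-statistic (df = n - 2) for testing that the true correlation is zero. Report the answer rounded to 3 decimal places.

-3.277

1 − r_s² = 1 − 0.126736 = 0.873264;  √(1−r_s²) = 0.934486
√(n−2) = √74 = 8.602325
t = r_s·√(n−2)/√(1−r_s²) = -0.356 · 8.602325 / 0.934486 = -3.277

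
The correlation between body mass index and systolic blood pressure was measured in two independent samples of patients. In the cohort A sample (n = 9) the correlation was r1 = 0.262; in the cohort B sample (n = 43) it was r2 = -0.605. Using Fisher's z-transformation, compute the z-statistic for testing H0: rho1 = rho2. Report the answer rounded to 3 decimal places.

2.214

z1 = atanh(0.262) = 0.268255,  z2 = atanh(-0.605) = -0.700997
SE = √(1/(n1−3) + 1/(n2−3)) = √(1/6 + 1/40) = √(0.1666667 + 0.0250000) = √0.1916667 = 0.437798
z = (z1 − z2)/SE = (0.268255 − (-0.700997)) / 0.437798 = 0.969252 / 0.437798 = 2.214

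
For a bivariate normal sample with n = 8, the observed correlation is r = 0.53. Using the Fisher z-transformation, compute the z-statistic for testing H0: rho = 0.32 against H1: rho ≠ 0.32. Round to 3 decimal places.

z_r = atanh(0.53) = 0.590145,  z_0 = atanh(0.32) = 0.331647
SE = 1/√(n−3) = 1/√5 = 0.447214
z = (z_r − z_0)/SE = (0.590145 − 0.331647) / 0.447214 = 0.258498 / 0.447214 = 0.578

0.578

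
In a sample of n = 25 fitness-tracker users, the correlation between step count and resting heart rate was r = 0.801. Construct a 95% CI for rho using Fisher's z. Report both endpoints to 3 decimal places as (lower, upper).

(0.594, 0.909)

Fisher z: z_r = atanh(r) = ½·ln((1+0.801)/(1−0.801)) = 1.101396
SE(z) = 1/√(n−3) = 1/√22 = 0.213201
95% ⇒ z* = 1.960; margin = 1.960·0.213201 = 0.417874
CI on z-scale: (0.683522, 1.519270)
Back-transform: tanh(0.683522) = 0.593804, tanh(1.519270) = 0.908570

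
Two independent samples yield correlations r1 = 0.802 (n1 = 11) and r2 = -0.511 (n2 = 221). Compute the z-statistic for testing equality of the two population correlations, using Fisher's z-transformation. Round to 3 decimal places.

4.634

z1 = atanh(0.802) = 1.104193,  z2 = atanh(-0.511) = -0.564082
SE = √(1/(n1−3) + 1/(n2−3)) = √(1/8 + 1/218) = √(0.1250000 + 0.0045872) = √0.1295872 = 0.359982
z = (z1 − z2)/SE = (1.104193 − (-0.564082)) / 0.359982 = 1.668275 / 0.359982 = 4.634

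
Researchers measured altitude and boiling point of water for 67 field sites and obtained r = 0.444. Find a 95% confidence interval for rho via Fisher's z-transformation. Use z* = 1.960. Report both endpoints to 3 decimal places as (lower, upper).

(0.228, 0.618)

z_r = atanh(0.444) = 0.477202;  SE = 1/√(n−3) = 1/√64 = 0.125000
z-limits: 0.477202 ± 1.960·0.125000 = 0.477202 ± 0.245000 = [0.232202, 0.722202]
ρ-limits: (tanh 0.232202, tanh 0.722202) = (0.228, 0.618)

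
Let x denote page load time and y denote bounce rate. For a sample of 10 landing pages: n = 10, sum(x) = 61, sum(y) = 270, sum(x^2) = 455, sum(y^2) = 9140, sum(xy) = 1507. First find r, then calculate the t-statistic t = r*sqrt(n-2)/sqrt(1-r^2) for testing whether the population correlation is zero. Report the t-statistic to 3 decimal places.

Numerator: nΣxy − (Σx)(Σy) = 10·1507 − (61)(270) = -1400
Denominator: √[(nΣx²−(Σx)²)(nΣy²−(Σy)²)]
  nΣx²−(Σx)² = 10·455 − 3721 = 829;  nΣy²−(Σy)² = 10·9140 − 72900 = 18500
  √(829·18500) = √15336500 = 3916.1844
r = -1400 / 3916.1844 = -0.3575
t = r·√(n−2)/√(1−r²) = -0.3575·√8 / √(1−0.127806) = -1.011163 / 0.933913 = -1.083

-1.083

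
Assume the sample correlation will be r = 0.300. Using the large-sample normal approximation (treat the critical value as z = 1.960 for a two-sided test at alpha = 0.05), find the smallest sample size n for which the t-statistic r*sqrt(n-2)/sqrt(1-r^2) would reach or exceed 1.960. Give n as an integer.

41

Need r·√(n−2)/√(1−r²) ≥ 1.960
√(n−2) ≥ 1.960·√(1−0.090000) / 0.300 = 1.960·0.953939 / 0.300 = 6.2324
n−2 ≥ 38.8428  ⇒  n ≥ 40.8428
Smallest integer n = 41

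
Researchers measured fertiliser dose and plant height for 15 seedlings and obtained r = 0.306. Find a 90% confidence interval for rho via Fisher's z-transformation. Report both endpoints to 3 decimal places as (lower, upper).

(-0.157, 0.659)

Fisher z: z_r = atanh(r) = ½·ln((1+0.306)/(1−0.306)) = 0.316126
SE(z) = 1/√(n−3) = 1/√12 = 0.288675
90% ⇒ z* = 1.645; margin = 1.645·0.288675 = 0.474870
CI on z-scale: (-0.158744, 0.790996)
Back-transform: tanh(-0.158744) = -0.157424, tanh(0.790996) = 0.658973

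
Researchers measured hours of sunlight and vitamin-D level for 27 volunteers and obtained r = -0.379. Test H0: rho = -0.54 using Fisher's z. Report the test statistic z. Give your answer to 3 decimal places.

1.006

z_r = atanh(-0.379) = -0.398891,  z_0 = atanh(-0.54) = -0.604156
SE = 1/√(n−3) = 1/√24 = 0.204124
z = (z_r − z_0)/SE = (-0.398891 − (-0.604156)) / 0.204124 = 0.205265 / 0.204124 = 1.006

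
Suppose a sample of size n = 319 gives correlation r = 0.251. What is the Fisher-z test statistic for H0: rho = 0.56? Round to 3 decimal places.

-6.690

z_r = atanh(0.251) = 0.256480,  z_0 = atanh(0.56) = 0.632833
SE = 1/√(n−3) = 1/√316 = 0.056254
z = (z_r − z_0)/SE = (0.256480 − 0.632833) / 0.056254 = -0.376353 / 0.056254 = -6.690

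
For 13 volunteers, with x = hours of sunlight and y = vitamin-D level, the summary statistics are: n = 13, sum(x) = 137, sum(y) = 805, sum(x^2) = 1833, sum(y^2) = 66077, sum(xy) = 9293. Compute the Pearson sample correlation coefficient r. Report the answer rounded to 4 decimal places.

0.3221

Numerator: nΣxy − (Σx)(Σy) = 13·9293 − (137)(805) = 10524
Denominator: √[(nΣx²−(Σx)²)(nΣy²−(Σy)²)]
  nΣx²−(Σx)² = 13·1833 − 18769 = 5060;  nΣy²−(Σy)² = 13·66077 − 648025 = 210976
  √(5060·210976) = √1067538560 = 32673.2086
r = 10524 / 32673.2086 = 0.3221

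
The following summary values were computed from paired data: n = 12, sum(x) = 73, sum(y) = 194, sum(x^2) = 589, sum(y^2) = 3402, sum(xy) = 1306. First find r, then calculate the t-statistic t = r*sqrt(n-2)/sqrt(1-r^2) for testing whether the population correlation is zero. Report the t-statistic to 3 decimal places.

2.643

S_xy = nΣxy − ΣxΣy = 12·1306 − 73·194 = 15672 − 14162 = 1510
S_xx = nΣx² − (Σx)² = 12·589 − 73² = 7068 − 5329 = 1739
S_yy = nΣy² − (Σy)² = 12·3402 − 194² = 40824 − 37636 = 3188
r = S_xy / √(S_xx·S_yy) = 1510 / √(1739·3188) = 1510 / √5543932 = 1510 / 2354.5556 = 0.6413
t = r·√(n−2)/√(1−r²) = 0.6413·√10 / √(1−0.411266) = 2.027969 / 0.767290 = 2.643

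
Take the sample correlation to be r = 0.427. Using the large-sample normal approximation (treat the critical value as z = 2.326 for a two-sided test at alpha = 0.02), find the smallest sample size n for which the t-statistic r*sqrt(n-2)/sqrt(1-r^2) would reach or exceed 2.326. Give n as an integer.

27

r√(n−2)/√(1−r²) ≥ 2.326  ⇔  n−2 ≥ (2.326)²·(1−r²)/r²
(1−r²)/r² = (1−0.182329)/0.182329 = 4.4846
n ≥ 2 + 5.410276·4.4846 = 2 + 24.2629 = 26.2629
⌈26.2629⌉ = 27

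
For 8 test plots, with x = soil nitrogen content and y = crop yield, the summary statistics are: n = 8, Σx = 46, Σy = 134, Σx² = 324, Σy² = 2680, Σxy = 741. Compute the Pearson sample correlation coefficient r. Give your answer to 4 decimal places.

S_xy = nΣxy − ΣxΣy = 8·741 − 46·134 = 5928 − 6164 = -236
S_xx = nΣx² − (Σx)² = 8·324 − 46² = 2592 − 2116 = 476
S_yy = nΣy² − (Σy)² = 8·2680 − 134² = 21440 − 17956 = 3484
r = S_xy / √(S_xx·S_yy) = -236 / √(476·3484) = -236 / √1658384 = -236 / 1287.7826 = -0.1833

-0.1833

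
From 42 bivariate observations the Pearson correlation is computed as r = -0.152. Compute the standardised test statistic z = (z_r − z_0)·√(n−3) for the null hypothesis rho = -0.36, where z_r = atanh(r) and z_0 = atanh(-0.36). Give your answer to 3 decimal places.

1.397

Fisher z: atanh(-0.152) = -0.153187, atanh(-0.36) = -0.376886
z = (z_r − z_0)·√(n−3) = (-0.153187 − (-0.376886))·√39 = 0.223699 · 6.244998 = 1.397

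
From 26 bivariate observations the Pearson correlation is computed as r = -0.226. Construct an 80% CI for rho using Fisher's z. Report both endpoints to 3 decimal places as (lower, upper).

Fisher z: z_r = atanh(r) = ½·ln((1+(-0.226))/(1−(-0.226))) = -0.229970
SE(z) = 1/√(n−3) = 1/√23 = 0.208514
80% ⇒ z* = 1.282; margin = 1.282·0.208514 = 0.267315
CI on z-scale: (-0.497285, 0.037345)
Back-transform: tanh(-0.497285) = -0.459979, tanh(0.037345) = 0.037328

(-0.460, 0.037)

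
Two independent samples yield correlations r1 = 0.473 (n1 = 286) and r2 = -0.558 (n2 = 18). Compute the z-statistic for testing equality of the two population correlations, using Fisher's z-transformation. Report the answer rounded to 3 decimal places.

z1 = atanh(0.473) = 0.513928,  z2 = atanh(-0.558) = -0.629924
SE = √(1/(n1−3) + 1/(n2−3)) = √(1/283 + 1/15) = √(0.0035336 + 0.0666667) = √0.0702003 = 0.264953
z = (z1 − z2)/SE = (0.513928 − (-0.629924)) / 0.264953 = 1.143852 / 0.264953 = 4.317

4.317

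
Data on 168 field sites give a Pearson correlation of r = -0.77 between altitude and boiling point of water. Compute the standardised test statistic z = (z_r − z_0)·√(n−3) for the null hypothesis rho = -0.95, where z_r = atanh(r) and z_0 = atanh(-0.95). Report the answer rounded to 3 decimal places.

10.423

z_r = atanh(-0.77) = -1.020328,  z_0 = atanh(-0.95) = -1.831781
SE = 1/√(n−3) = 1/√165 = 0.077850
z = (z_r − z_0)/SE = (-1.020328 − (-1.831781)) / 0.077850 = 0.811453 / 0.077850 = 10.423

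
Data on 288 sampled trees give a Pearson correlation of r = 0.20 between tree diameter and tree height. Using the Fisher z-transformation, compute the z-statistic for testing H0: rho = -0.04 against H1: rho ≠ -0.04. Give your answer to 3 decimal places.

4.098

z_r = atanh(0.20) = 0.202733,  z_0 = atanh(-0.04) = -0.040021
SE = 1/√(n−3) = 1/√285 = 0.059235
z = (z_r − z_0)/SE = (0.202733 − (-0.040021)) / 0.059235 = 0.242754 / 0.059235 = 4.098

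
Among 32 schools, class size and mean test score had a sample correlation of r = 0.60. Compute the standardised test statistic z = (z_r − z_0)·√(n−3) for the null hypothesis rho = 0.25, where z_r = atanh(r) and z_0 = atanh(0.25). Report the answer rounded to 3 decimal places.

z_r = atanh(0.60) = 0.693147,  z_0 = atanh(0.25) = 0.255413
SE = 1/√(n−3) = 1/√29 = 0.185695
z = (z_r − z_0)/SE = (0.693147 − 0.255413) / 0.185695 = 0.437734 / 0.185695 = 2.357

2.357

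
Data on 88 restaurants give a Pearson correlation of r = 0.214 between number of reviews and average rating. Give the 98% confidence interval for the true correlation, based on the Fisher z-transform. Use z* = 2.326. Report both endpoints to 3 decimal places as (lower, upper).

z_r = atanh(0.214) = 0.217360;  SE = 1/√(n−3) = 1/√85 = 0.108465
z-limits: 0.217360 ± 2.326·0.108465 = 0.217360 ± 0.252290 = [-0.034930, 0.469650]
ρ-limits: (tanh -0.034930, tanh 0.469650) = (-0.035, 0.438)

(-0.035, 0.438)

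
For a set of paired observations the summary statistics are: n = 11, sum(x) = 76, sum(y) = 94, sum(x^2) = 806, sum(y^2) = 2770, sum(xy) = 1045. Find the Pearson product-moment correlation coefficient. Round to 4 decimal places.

Numerator: nΣxy − (Σx)(Σy) = 11·1045 − (76)(94) = 4351
Denominator: √[(nΣx²−(Σx)²)(nΣy²−(Σy)²)]
  nΣx²−(Σx)² = 11·806 − 5776 = 3090;  nΣy²−(Σy)² = 11·2770 − 8836 = 21634
  √(3090·21634) = √66849060 = 8176.1274
r = 4351 / 8176.1274 = 0.5322

0.5322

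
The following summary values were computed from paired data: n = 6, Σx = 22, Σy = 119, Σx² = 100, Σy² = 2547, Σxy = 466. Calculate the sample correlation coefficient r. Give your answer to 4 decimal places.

0.4936

Numerator: nΣxy − (Σx)(Σy) = 6·466 − (22)(119) = 178
Denominator: √[(nΣx²−(Σx)²)(nΣy²−(Σy)²)]
  nΣx²−(Σx)² = 6·100 − 484 = 116;  nΣy²−(Σy)² = 6·2547 − 14161 = 1121
  √(116·1121) = √130036 = 360.6050
r = 178 / 360.6050 = 0.4936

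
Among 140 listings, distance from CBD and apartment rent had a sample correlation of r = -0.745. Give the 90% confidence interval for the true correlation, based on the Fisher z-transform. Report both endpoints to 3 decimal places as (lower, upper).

(-0.801, -0.676)

Fisher z: z_r = atanh(r) = ½·ln((1+(-0.745))/(1−(-0.745))) = -0.961623
SE(z) = 1/√(n−3) = 1/√137 = 0.085436
90% ⇒ z* = 1.645; margin = 1.645·0.085436 = 0.140542
CI on z-scale: (-1.102165, -0.821081)
Back-transform: tanh(-1.102165) = -0.801275, tanh(-0.821081) = -0.675658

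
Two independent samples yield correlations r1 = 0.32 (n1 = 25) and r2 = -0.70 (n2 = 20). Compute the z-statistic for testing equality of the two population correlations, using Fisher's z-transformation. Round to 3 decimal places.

3.713

z1 = atanh(0.32) = 0.331647,  z2 = atanh(-0.70) = -0.867301
SE = √(1/(n1−3) + 1/(n2−3)) = √(1/22 + 1/17) = √(0.0454545 + 0.0588235) = √0.1042780 = 0.322921
z = (z1 − z2)/SE = (0.331647 − (-0.867301)) / 0.322921 = 1.198948 / 0.322921 = 3.713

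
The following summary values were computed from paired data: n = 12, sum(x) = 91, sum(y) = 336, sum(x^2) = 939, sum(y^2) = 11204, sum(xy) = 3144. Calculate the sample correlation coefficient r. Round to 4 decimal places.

Numerator: nΣxy − (Σx)(Σy) = 12·3144 − (91)(336) = 7152
Denominator: √[(nΣx²−(Σx)²)(nΣy²−(Σy)²)]
  nΣx²−(Σx)² = 12·939 − 8281 = 2987;  nΣy²−(Σy)² = 12·11204 − 112896 = 21552
  √(2987·21552) = √64375824 = 8023.4546
r = 7152 / 8023.4546 = 0.8914

0.8914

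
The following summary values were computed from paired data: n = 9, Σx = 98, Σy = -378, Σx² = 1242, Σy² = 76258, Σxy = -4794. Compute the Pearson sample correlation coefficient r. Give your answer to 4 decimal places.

Numerator: nΣxy − (Σx)(Σy) = 9·(-4794) − (98)(-378) = -6102
Denominator: √[(nΣx²−(Σx)²)(nΣy²−(Σy)²)]
  nΣx²−(Σx)² = 9·1242 − 9604 = 1574;  nΣy²−(Σy)² = 9·76258 − 142884 = 543438
  √(1574·543438) = √855371412 = 29246.7334
r = -6102 / 29246.7334 = -0.2086

-0.2086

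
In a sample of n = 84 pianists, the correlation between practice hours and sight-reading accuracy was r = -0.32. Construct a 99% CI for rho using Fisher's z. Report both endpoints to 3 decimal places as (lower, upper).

z_r = atanh(-0.32) = -0.331647;  SE = 1/√(n−3) = 1/√81 = 0.111111
z-limits: -0.331647 ± 2.576·0.111111 = -0.331647 ± 0.286222 = [-0.617869, -0.045425]
ρ-limits: (tanh -0.617869, tanh -0.045425) = (-0.550, -0.045)

(-0.550, -0.045)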